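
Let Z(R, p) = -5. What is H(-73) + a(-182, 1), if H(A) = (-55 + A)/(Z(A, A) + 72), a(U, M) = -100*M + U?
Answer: -19022/67 ≈ -283.91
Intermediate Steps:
a(U, M) = U - 100*M
H(A) = -55/67 + A/67 (H(A) = (-55 + A)/(-5 + 72) = (-55 + A)/67 = (-55 + A)*(1/67) = -55/67 + A/67)
H(-73) + a(-182, 1) = (-55/67 + (1/67)*(-73)) + (-182 - 100*1) = (-55/67 - 73/67) + (-182 - 100) = -128/67 - 282 = -19022/67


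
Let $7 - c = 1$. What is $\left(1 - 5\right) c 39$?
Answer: $-936$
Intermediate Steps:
$c = 6$ ($c = 7 - 1 = 6$)
$\left(1 - 5\right) c 39 = \left(1 - 5\right) 6 \cdot 39 = \left(-4\right) 6 \cdot 39 = \left(-24\right) 39 = -936$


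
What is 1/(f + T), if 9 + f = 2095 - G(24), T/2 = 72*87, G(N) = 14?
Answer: 1/14600 ≈ 6.8493e-5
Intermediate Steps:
T = 12528 (T = 2*(72*87) = 2*6264 = 12528)
f = 2072 (f = -9 + (2095 - 1*14) = -9 + (2095 - 14) = -9 + 2081 = 2072)
1/(f + T) = 1/(2072 + 12528) = 1/14600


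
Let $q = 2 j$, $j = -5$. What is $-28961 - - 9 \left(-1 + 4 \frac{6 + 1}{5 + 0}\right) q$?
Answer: $-29375$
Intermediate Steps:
$q = -10$ ($q = 2 \left(-5\right) = -10$)
$-28961 - - 9 \left(-1 + 4 \frac{6 + 1}{5 + 0}\right) q = -28961 - - 9 \left(-1 + 4 \frac{6 + 1}{5 + 0}\right) \left(-10\right) = -28961 - - 9 \left(-1 + 4 \cdot \frac{7}{5}\right) \left(-10\right) = -28961 - - 9 \left(-1 + \frac{28}{5}\right) \left(-10\right) = -28961 - \left(-9\right) \frac{23}{5} \left(-10\right) = -28961 - \left(- \frac{207}{5}\right) \left(-10\right) = -28961 - 414 = -29375$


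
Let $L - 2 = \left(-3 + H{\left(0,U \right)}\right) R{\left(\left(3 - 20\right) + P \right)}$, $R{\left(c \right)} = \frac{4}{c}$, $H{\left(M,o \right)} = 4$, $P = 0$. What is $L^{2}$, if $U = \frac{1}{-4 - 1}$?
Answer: $\frac{900}{289} \approx 3.1142$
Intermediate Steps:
$U = - \frac{1}{5}$ ($U = \frac{1}{-5} = - \frac{1}{5} \approx -0.2$)
$L = \frac{30}{17}$ ($L = 2 + \left(-3 + 4\right) \frac{4}{\left(3 - 20\right) + 0} = 2 + 1 \frac{4}{\left(3 - 20\right) + 0} = 2 + 1 \frac{4}{-17 + 0} = 2 + 1 \frac{4}{-17} = 2 + 1 \cdot 4 \left(- \frac{1}{17}\right) = 2 + 1 \left(- \frac{4}{17}\right) = 2 - \frac{4}{17} = \frac{30}{17} \approx 1.7647$)
$L^{2} = \left(\frac{30}{17}\right)^{2} = \frac{900}{289}$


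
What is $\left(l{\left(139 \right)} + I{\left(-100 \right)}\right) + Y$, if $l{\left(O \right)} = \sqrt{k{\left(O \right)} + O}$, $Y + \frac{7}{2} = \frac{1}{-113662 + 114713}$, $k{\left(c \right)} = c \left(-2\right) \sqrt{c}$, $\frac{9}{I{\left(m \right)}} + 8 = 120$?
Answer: $- \frac{402421}{117712} + \sqrt{139 - 278 \sqrt{139}} \approx -3.4187 + 56.023 i$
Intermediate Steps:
$I{\left(m \right)} = \frac{9}{112}$ ($I{\left(m \right)} = \frac{9}{-8 + 120} = \frac{9}{112}$)
$k{\left(c \right)} = - 2 c^{\frac{3}{2}}$ ($k{\left(c \right)} = - 2 c \sqrt{c} = - 2 c^{\frac{3}{2}}$)
$Y = - \frac{7355}{2102}$ ($Y = - \frac{7}{2} + \frac{1}{-113662 + 114713} = - \frac{7}{2} + \frac{1}{1051} = - \frac{7355}{2102} \approx -3.4991$)
$l{\left(O \right)} = \sqrt{O - 2 O^{\frac{3}{2}}}$ ($l{\left(O \right)} = \sqrt{- 2 O^{\frac{3}{2}} + O} = \sqrt{O - 2 O^{\frac{3}{2}}}$)
$\left(l{\left(139 \right)} + I{\left(-100 \right)}\right) + Y = \left(\sqrt{139 - 2 \cdot 139^{\frac{3}{2}}} + \frac{9}{112}\right) - \frac{7355}{2102} = \left(\sqrt{139 - 2 \cdot 139 \sqrt{139}} + \frac{9}{112}\right) - \frac{7355}{2102} = \left(\sqrt{139 - 278 \sqrt{139}} + \frac{9}{112}\right) - \frac{7355}{2102} = \left(\frac{9}{112} + \sqrt{139 - 278 \sqrt{139}}\right) - \frac{7355}{2102} = - \frac{402421}{117712} + \sqrt{139 - 278 \sqrt{139}}$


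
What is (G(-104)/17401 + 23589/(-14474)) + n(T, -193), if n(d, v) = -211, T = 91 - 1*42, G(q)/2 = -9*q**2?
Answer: -56371283915/251862074 ≈ -223.82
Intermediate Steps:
G(q) = -18*q**2 (G(q) = 2*(-9*q**2) = -18*q**2)
T = 49 (T = 91 - 42 = 49)
(G(-104)/17401 + 23589/(-14474)) + n(T, -193) = (-18*(-104)**2/17401 + 23589/(-14474)) - 211 = (-18*10816*(1/17401) + 23589*(-1/14474)) - 211 = (-194688*1/17401 - 23589/14474) - 211 = (-194688/17401 - 23589/14474) - 211 = -3228386301/251862074 - 211 = -56371283915/251862074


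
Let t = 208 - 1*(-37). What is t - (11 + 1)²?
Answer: 101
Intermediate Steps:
t = 245 (t = 208 + 37 = 245)
t - (11 + 1)² = 245 - (11 + 1)² = 245 - 1*12² = 245 - 1*144 = 245 - 144 = 101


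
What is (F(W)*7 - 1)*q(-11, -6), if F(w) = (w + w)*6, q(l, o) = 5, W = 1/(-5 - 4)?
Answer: -155/3 ≈ -51.667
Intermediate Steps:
W = -⅑ (W = 1/(-9) = -⅑ ≈ -0.11111)
F(w) = 12*w (F(w) = (2*w)*6 = 12*w)
(F(W)*7 - 1)*q(-11, -6) = ((12*(-⅑))*7 - 1)*5 = (-4/3*7 - 1)*5 = (-28/3 - 1)*5 = -31/3*5 = -155/3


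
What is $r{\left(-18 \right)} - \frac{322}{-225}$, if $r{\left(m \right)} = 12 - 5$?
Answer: $\frac{1897}{225} \approx 8.4311$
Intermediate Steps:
$r{\left(m \right)} = 7$
$r{\left(-18 \right)} - \frac{322}{-225} = 7 - \frac{322}{-225} = 7 - - \frac{322}{225} = 7 + \frac{322}{225} = \frac{1897}{225}$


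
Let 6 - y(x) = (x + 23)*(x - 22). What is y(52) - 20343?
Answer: -22587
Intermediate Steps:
y(x) = 6 - (-22 + x)*(23 + x) (y(x) = 6 - (x + 23)*(x - 22) = 6 - (23 + x)*(-22 + x) = 6 - (-22 + x)*(23 + x))
y(52) - 20343 = (512 - 1*52 - 1*52²) - 20343 = (512 - 52 - 1*2704) - 20343 = (512 - 52 - 2704) - 20343 = -2244 - 20343 = -22587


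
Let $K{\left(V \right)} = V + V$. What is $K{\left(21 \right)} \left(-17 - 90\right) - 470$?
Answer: $-4964$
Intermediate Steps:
$K{\left(V \right)} = 2 V$
$K{\left(21 \right)} \left(-17 - 90\right) - 470 = 2 \cdot 21 \left(-17 - 90\right) - 470 = 42 \left(-17 - 90\right) - 470 = 42 \left(-107\right) - 470 = -4494 - 470 = -4964$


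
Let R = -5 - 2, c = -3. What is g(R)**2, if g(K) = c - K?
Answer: 16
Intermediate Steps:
R = -7
g(K) = -3 - K
g(R)**2 = (-3 - 1*(-7))**2 = (-3 + 7)**2 = 4**2 = 16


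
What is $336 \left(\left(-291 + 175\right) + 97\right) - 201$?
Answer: $-6585$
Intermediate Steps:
$336 \left(\left(-291 + 175\right) + 97\right) - 201 = 336 \left(-116 + 97\right) - 201 = 336 \left(-19\right) - 201 = -6384 - 201 = -6585$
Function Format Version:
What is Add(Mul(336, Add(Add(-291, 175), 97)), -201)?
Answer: -6585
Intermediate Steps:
Add(Mul(336, Add(Add(-291, 175), 97)), -201) = Add(Mul(336, Add(-116, 97)), -201) = Add(Mul(336, -19), -201) = Add(-6384, -201) = -6585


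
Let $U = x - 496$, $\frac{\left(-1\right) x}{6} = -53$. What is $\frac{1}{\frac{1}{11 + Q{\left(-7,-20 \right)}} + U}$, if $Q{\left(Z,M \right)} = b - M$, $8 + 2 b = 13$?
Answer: $- \frac{67}{11924} \approx -0.0056189$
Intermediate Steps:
$b = \frac{5}{2}$ ($b = -4 + \frac{1}{2} \cdot 13 = -4 + \frac{13}{2} = \frac{5}{2} \approx 2.5$)
$x = 318$ ($x = \left(-6\right) \left(-53\right) = 318$)
$Q{\left(Z,M \right)} = \frac{5}{2} - M$
$U = -178$ ($U = 318 - 496 = -178$)
$\frac{1}{\frac{1}{11 + Q{\left(-7,-20 \right)}} + U} = \frac{1}{\frac{1}{11 + \left(\frac{5}{2} - -20\right)} - 178} = \frac{1}{\frac{1}{11 + \left(\frac{5}{2} + 20\right)} - 178} = \frac{1}{\frac{1}{11 + \frac{45}{2}} - 178} = \frac{1}{\frac{1}{\frac{67}{2}} - 178} = \frac{1}{\frac{2}{67} - 178} = \frac{1}{- \frac{11924}{67}} = - \frac{67}{11924}$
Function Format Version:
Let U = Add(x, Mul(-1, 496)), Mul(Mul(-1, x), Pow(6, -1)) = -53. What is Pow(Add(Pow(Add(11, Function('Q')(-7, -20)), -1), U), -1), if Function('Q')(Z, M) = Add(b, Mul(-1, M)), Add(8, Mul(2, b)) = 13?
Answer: Rational(-67, 11924) ≈ -0.0056189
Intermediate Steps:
b = Rational(5, 2) (b = Add(-4, Mul(Rational(1, 2), 13)) = Add(-4, Rational(13, 2)) = Rational(5, 2) ≈ 2.5000)
x = 318 (x = Mul(-6, -53) = 318)
Function('Q')(Z, M) = Add(Rational(5, 2), Mul(-1, M))
U = -178 (U = Add(318, Mul(-1, 496)) = Add(318, -496) = -178)
Pow(Add(Pow(Add(11, Function('Q')(-7, -20)), -1), U), -1) = Pow(Add(Pow(Add(11, Add(Rational(5, 2), Mul(-1, -20))), -1), -178), -1) = Pow(Add(Pow(Add(11, Add(Rational(5, 2), 20)), -1), -178), -1) = Pow(Add(Pow(Add(11, Rational(45, 2)), -1), -178), -1) = Pow(Add(Pow(Rational(67, 2), -1), -178), -1) = Pow(Add(Rational(2, 67), -178), -1) = Pow(Rational(-11924, 67), -1) = Rational(-67, 11924)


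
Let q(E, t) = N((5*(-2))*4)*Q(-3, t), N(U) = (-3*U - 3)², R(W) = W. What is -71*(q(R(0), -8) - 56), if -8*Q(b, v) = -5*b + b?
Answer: 2923709/2 ≈ 1.4619e+6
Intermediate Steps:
Q(b, v) = b/2 (Q(b, v) = -(-5*b + b)/8 = -(-1)*b/2 = b/2)
N(U) = (-3 - 3*U)²
q(E, t) = -41067/2 (q(E, t) = (9*(1 + (5*(-2))*4)²)*((½)*(-3)) = (9*(1 - 10*4)²)*(-3/2) = (9*(1 - 40)²)*(-3/2) = (9*(-39)²)*(-3/2) = (9*1521)*(-3/2) = 13689*(-3/2) = -41067/2)
-71*(q(R(0), -8) - 56) = -71*(-41067/2 - 56) = -71*(-41179/2) = 2923709/2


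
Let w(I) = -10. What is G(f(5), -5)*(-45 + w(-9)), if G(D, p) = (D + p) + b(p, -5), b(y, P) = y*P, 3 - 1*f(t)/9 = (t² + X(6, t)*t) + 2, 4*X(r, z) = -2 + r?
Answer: 13255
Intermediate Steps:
X(r, z) = -½ + r/4 (X(r, z) = (-2 + r)/4 = -½ + r/4)
f(t) = 9 - 9*t - 9*t² (f(t) = 27 - 9*((t² + (-½ + (¼)*6)*t) + 2) = 27 - 9*((t² + (-½ + 3/2)*t) + 2) = 27 - 9*((t² + 1*t) + 2) = 27 - 9*((t² + t) + 2) = 27 - 9*((t + t²) + 2) = 27 - 9*(2 + t + t²) = 27 + (-18 - 9*t - 9*t²) = 9 - 9*t - 9*t²)
b(y, P) = P*y
G(D, p) = D - 4*p (G(D, p) = (D + p) - 5*p = D - 4*p)
G(f(5), -5)*(-45 + w(-9)) = ((9 - 9*5 - 9*5²) - 4*(-5))*(-45 - 10) = ((9 - 45 - 9*25) + 20)*(-55) = ((9 - 45 - 225) + 20)*(-55) = (-261 + 20)*(-55) = -241*(-55) = 13255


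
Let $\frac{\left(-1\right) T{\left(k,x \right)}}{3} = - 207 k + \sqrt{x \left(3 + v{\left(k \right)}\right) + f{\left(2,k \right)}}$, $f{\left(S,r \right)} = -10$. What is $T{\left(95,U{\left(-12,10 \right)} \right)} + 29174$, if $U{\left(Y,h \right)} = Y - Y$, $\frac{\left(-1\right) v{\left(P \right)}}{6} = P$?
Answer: $88169 - 3 i \sqrt{10} \approx 88169.0 - 9.4868 i$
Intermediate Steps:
$v{\left(P \right)} = - 6 P$
$U{\left(Y,h \right)} = 0$
$T{\left(k,x \right)} = - 3 \sqrt{-10 + x \left(3 - 6 k\right)} + 621 k$ ($T{\left(k,x \right)} = - 3 \left(- 207 k + \sqrt{x \left(3 - 6 k\right) - 10}\right) = - 3 \left(- 207 k + \sqrt{-10 + x \left(3 - 6 k\right)}\right) = - 3 \left(\sqrt{-10 + x \left(3 - 6 k\right)} - 207 k\right) = - 3 \sqrt{-10 + x \left(3 - 6 k\right)} + 621 k$)
$T{\left(95,U{\left(-12,10 \right)} \right)} + 29174 = \left(- 3 \sqrt{-10 + 3 \cdot 0 - 570 \cdot 0} + 621 \cdot 95\right) + 29174 = \left(- 3 \sqrt{-10 + 0 + 0} + 58995\right) + 29174 = \left(- 3 \sqrt{-10} + 58995\right) + 29174 = \left(- 3 i \sqrt{10} + 58995\right) + 29174 = \left(58995 - 3 i \sqrt{10}\right) + 29174 = 88169 - 3 i \sqrt{10}$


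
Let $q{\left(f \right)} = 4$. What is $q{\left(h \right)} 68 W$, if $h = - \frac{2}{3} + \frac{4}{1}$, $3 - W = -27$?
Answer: $8160$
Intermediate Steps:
$W = 30$ ($W = 3 - -27 = 3 + 27 = 30$)
$h = \frac{10}{3}$ ($h = \left(-2\right) \frac{1}{3} + 4 \cdot 1 = - \frac{2}{3} + 4 = \frac{10}{3} \approx 3.3333$)
$q{\left(h \right)} 68 W = 4 \cdot 68 \cdot 30 = 272 \cdot 30 = 8160$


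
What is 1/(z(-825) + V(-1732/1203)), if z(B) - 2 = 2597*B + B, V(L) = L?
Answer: -1203/2578449376 ≈ -4.6656e-7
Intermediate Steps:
z(B) = 2 + 2598*B (z(B) = 2 + (2597*B + B) = 2 + 2598*B)
1/(z(-825) + V(-1732/1203)) = 1/((2 + 2598*(-825)) - 1732/1203) = 1/((2 - 2143350) - 1732*1/1203) = 1/(-2143348 - 1732/1203) = 1/(-2578449376/1203) = -1203/2578449376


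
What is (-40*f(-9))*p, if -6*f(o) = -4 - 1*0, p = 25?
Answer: -2000/3 ≈ -666.67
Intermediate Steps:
f(o) = 2/3 (f(o) = -(-4 - 1*0)/6 = -(-4 + 0)/6 = -1/6*(-4) = 2/3)
(-40*f(-9))*p = -40*2/3*25 = -80/3*25 = -2000/3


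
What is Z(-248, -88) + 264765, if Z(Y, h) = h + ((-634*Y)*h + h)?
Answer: -13571827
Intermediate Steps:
Z(Y, h) = 2*h - 634*Y*h (Z(Y, h) = h + (-634*Y*h + h) = h + (h - 634*Y*h) = 2*h - 634*Y*h)
Z(-248, -88) + 264765 = 2*(-88)*(1 - 317*(-248)) + 264765 = 2*(-88)*(1 + 78616) + 264765 = 2*(-88)*78617 + 264765 = -13836592 + 264765 = -13571827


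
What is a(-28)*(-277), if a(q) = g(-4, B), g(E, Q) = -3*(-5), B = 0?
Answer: -4155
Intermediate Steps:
g(E, Q) = 15
a(q) = 15
a(-28)*(-277) = 15*(-277) = -4155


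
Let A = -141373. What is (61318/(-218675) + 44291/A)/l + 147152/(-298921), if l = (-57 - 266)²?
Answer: -474615419192027383119/964111094088942641975 ≈ -0.49228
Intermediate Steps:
l = 104329 (l = (-323)² = 104329)
(61318/(-218675) + 44291/A)/l + 147152/(-298921) = (61318/(-218675) + 44291/(-141373))/104329 + 147152/(-298921) = (61318*(-1/218675) + 44291*(-1/141373))*(1/104329) + 147152*(-1/298921) = (-61318/218675 - 44291/141373)*(1/104329) - 147152/298921 = -18354044039/30914740775*1/104329 - 147152/298921 = -18354044039/3225303990314975 - 147152/298921 = -474615419192027383119/964111094088942641975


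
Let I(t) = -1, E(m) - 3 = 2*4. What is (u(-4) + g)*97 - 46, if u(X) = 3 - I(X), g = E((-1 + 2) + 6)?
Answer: 1409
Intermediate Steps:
E(m) = 11 (E(m) = 3 + 2*4 = 3 + 8 = 11)
g = 11
u(X) = 4 (u(X) = 3 - 1*(-1) = 3 + 1 = 4)
(u(-4) + g)*97 - 46 = (4 + 11)*97 - 46 = 15*97 - 46 = 1455 - 46 = 1409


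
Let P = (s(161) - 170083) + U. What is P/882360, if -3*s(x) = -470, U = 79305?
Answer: -33983/330885 ≈ -0.10270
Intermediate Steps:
s(x) = 470/3 (s(x) = -1/3*(-470) = 470/3)
P = -271864/3 (P = (470/3 - 170083) + 79305 = -509779/3 + 79305 = -271864/3 ≈ -90621.)
P/882360 = -271864/3/882360 = -271864/3*1/882360 = -33983/330885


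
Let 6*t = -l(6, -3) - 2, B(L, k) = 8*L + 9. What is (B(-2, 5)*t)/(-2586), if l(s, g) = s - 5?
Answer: -7/5172 ≈ -0.0013534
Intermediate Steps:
B(L, k) = 9 + 8*L
l(s, g) = -5 + s
t = -½ (t = (-(-5 + 6) - 2)/6 = (-1*1 - 2)/6 = (-1 - 2)/6 = (⅙)*(-3) = -½ ≈ -0.50000)
(B(-2, 5)*t)/(-2586) = ((9 + 8*(-2))*(-½))/(-2586) = ((9 - 16)*(-½))*(-1/2586) = -7*(-½)*(-1/2586) = (7/2)*(-1/2586) = -7/5172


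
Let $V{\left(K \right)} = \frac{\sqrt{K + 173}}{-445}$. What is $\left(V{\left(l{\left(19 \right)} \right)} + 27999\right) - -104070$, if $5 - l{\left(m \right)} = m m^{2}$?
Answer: $132069 - \frac{i \sqrt{6681}}{445} \approx 1.3207 \cdot 10^{5} - 0.18368 i$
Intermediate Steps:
$l{\left(m \right)} = 5 - m^{3}$ ($l{\left(m \right)} = 5 - m m^{2} = 5 - m^{3}$)
$V{\left(K \right)} = - \frac{\sqrt{173 + K}}{445}$ ($V{\left(K \right)} = \sqrt{173 + K} \left(- \frac{1}{445}\right) = - \frac{\sqrt{173 + K}}{445}$)
$\left(V{\left(l{\left(19 \right)} \right)} + 27999\right) - -104070 = \left(- \frac{\sqrt{173 + \left(5 - 19^{3}\right)}}{445} + 27999\right) - -104070 = \left(- \frac{\sqrt{173 + \left(5 - 6859\right)}}{445} + 27999\right) + \left(-5649 + 109719\right) = \left(- \frac{\sqrt{173 + \left(5 - 6859\right)}}{445} + 27999\right) + 104070 = \left(- \frac{\sqrt{173 - 6854}}{445} + 27999\right) + 104070 = \left(- \frac{\sqrt{-6681}}{445} + 27999\right) + 104070 = \left(- \frac{i \sqrt{6681}}{445} + 27999\right) + 104070 = \left(27999 - \frac{i \sqrt{6681}}{445}\right) + 104070 = 132069 - \frac{i \sqrt{6681}}{445}$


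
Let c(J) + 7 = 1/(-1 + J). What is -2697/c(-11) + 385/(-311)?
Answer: 10032479/26435 ≈ 379.52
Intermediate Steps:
c(J) = -7 + 1/(-1 + J)
-2697/c(-11) + 385/(-311) = -2697*(-1 - 11)/(8 - 7*(-11)) + 385/(-311) = -2697*(-12/(8 + 77)) + 385*(-1/311) = -2697/((-1/12*85)) - 385/311 = -2697/(-85/12) - 385/311 = -2697*(-12/85) - 385/311 = 32364/85 - 385/311 = 10032479/26435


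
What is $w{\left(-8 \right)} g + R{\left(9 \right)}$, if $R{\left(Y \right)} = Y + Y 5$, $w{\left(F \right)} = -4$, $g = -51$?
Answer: $258$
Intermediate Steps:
$R{\left(Y \right)} = 6 Y$ ($R{\left(Y \right)} = Y + 5 Y = 6 Y$)
$w{\left(-8 \right)} g + R{\left(9 \right)} = \left(-4\right) \left(-51\right) + 6 \cdot 9 = 204 + 54 = 258$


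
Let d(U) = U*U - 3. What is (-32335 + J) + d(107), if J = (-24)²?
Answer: -20313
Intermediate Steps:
J = 576
d(U) = -3 + U² (d(U) = U² - 3 = -3 + U²)
(-32335 + J) + d(107) = (-32335 + 576) + (-3 + 107²) = -31759 + (-3 + 11449) = -31759 + 11446 = -20313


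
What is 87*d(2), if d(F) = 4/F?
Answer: 174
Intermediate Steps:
87*d(2) = 87*(4/2) = 87*(4*(½)) = 87*2 = 174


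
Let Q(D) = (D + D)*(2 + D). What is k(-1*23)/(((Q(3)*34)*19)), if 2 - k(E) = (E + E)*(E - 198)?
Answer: -847/1615 ≈ -0.52446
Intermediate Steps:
Q(D) = 2*D*(2 + D) (Q(D) = (2*D)*(2 + D) = 2*D*(2 + D))
k(E) = 2 - 2*E*(-198 + E) (k(E) = 2 - (E + E)*(E - 198) = 2 - 2*E*(-198 + E))
k(-1*23)/(((Q(3)*34)*19)) = (2 - 2*(-1*23)**2 + 396*(-1*23))/((((2*3*(2 + 3))*34)*19)) = (2 - 2*(-23)**2 + 396*(-23))/((((2*3*5)*34)*19)) = (2 - 2*529 - 9108)/(((30*34)*19)) = (2 - 1058 - 9108)/((1020*19)) = -10164/19380 = -10164*1/19380 = -847/1615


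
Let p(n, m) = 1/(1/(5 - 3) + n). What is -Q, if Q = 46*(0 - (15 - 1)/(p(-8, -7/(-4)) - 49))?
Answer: -9660/737 ≈ -13.107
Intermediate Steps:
p(n, m) = 1/(1/2 + n)
Q = 9660/737 (Q = 46*(0 - (15 - 1)/(2/(1 + 2*(-8)) - 49)) = 46*(0 - 14/(2/(1 - 16) - 49)) = 46*(0 - 14/(2/(-15) - 49)) = 46*(0 - 14/(2*(-1/15) - 49)) = 46*(0 - 14/(-2/15 - 49)) = 46*(0 - 14/(-737/15)) = 46*(0 - 14*(-15)/737) = 46*(0 - 1*(-210/737)) = 46*(0 + 210/737) = 46*(210/737) = 9660/737 ≈ 13.107)
-Q = -1*9660/737 = -9660/737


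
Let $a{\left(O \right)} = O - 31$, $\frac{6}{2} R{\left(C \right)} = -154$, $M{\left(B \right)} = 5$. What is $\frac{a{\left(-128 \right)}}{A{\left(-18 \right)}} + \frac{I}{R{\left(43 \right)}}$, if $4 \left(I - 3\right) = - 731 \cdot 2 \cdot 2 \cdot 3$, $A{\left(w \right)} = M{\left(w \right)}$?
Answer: $\frac{4182}{385} \approx 10.862$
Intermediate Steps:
$A{\left(w \right)} = 5$
$R{\left(C \right)} = - \frac{154}{3}$ ($R{\left(C \right)} = \frac{1}{3} \left(-154\right) = - \frac{154}{3}$)
$a{\left(O \right)} = -31 + O$
$I = -2190$ ($I = 3 + \frac{\left(-731\right) 2 \cdot 2 \cdot 3}{4} = 3 + \frac{\left(-731\right) 4 \cdot 3}{4} = 3 + \frac{\left(-731\right) 12}{4} = 3 + \frac{1}{4} \left(-8772\right) = 3 - 2193 = -2190$)
$\frac{a{\left(-128 \right)}}{A{\left(-18 \right)}} + \frac{I}{R{\left(43 \right)}} = \frac{-31 - 128}{5} - \frac{2190}{- \frac{154}{3}} = \left(-159\right) \frac{1}{5} - - \frac{3285}{77} = - \frac{159}{5} + \frac{3285}{77} = \frac{4182}{385}$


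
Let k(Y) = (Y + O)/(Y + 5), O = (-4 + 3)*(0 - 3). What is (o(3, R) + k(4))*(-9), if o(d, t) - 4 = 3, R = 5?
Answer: -70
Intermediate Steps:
O = 3 (O = -1*(-3) = 3)
o(d, t) = 7 (o(d, t) = 4 + 3 = 7)
k(Y) = (3 + Y)/(5 + Y) (k(Y) = (Y + 3)/(Y + 5) = (3 + Y)/(5 + Y))
(o(3, R) + k(4))*(-9) = (7 + (3 + 4)/(5 + 4))*(-9) = (7 + 7/9)*(-9) = (70/9)*(-9) = -70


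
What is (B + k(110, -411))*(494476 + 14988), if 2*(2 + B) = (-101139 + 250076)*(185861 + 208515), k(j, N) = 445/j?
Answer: 164584627974959164/11 ≈ 1.4962e+16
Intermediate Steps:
B = 29368589154 (B = -2 + ((-101139 + 250076)*(185861 + 208515))/2 = -2 + (148937*394376)/2 = -2 + (1/2)*58737178312 = -2 + 29368589156 = 29368589154)
(B + k(110, -411))*(494476 + 14988) = (29368589154 + 445/110)*(494476 + 14988) = (29368589154 + 445*(1/110))*509464 = (29368589154 + 89/22)*509464 = (646108961477/22)*509464 = 164584627974959164/11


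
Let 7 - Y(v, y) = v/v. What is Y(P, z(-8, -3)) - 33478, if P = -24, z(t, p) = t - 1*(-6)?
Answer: -33472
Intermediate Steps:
z(t, p) = 6 + t (z(t, p) = t + 6 = 6 + t)
Y(v, y) = 6 (Y(v, y) = 7 - v/v = 7 - 1*1 = 7 - 1 = 6)
Y(P, z(-8, -3)) - 33478 = 6 - 33478 = -33472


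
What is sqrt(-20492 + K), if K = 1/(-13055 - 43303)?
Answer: I*sqrt(7231909513894)/18786 ≈ 143.15*I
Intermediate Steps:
K = -1/56358 (K = 1/(-56358) = -1/56358 ≈ -1.7744e-5)
sqrt(-20492 + K) = sqrt(-20492 - 1/56358) = sqrt(-1154888137/56358) = I*sqrt(7231909513894)/18786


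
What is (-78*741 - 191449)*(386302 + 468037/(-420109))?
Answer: -40449916495652607/420109 ≈ -9.6284e+10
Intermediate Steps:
(-78*741 - 191449)*(386302 + 468037/(-420109)) = (-57798 - 191449)*(386302 + 468037*(-1/420109)) = -249247*(386302 - 468037/420109) = -249247*162288478881/420109 = -40449916495652607/420109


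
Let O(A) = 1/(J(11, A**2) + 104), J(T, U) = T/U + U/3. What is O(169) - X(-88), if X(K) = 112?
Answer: -92359794349/824641786 ≈ -112.00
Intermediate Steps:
J(T, U) = U/3 + T/U (J(T, U) = T/U + U*(1/3) = T/U + U/3 = U/3 + T/U)
O(A) = 1/(104 + 11/A**2 + A**2/3) (O(A) = 1/((A**2/3 + 11/(A**2)) + 104) = 1/((A**2/3 + 11/A**2) + 104) = 1/((11/A**2 + A**2/3) + 104) = 1/(104 + 11/A**2 + A**2/3))
O(169) - X(-88) = 3*169**2/(33 + 169**4 + 312*169**2) - 1*112 = 3*28561/(33 + 815730721 + 312*28561) - 112 = 3*28561/(33 + 815730721 + 8911032) - 112 = 3*28561/824641786 - 112 = 3*28561*(1/824641786) - 112 = 85683/824641786 - 112 = -92359794349/824641786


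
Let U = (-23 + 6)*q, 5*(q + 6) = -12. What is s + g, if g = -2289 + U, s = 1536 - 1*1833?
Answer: -12216/5 ≈ -2443.2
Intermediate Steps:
q = -42/5 (q = -6 + (⅕)*(-12) = -6 - 12/5 = -42/5 ≈ -8.4000)
U = 714/5 (U = (-23 + 6)*(-42/5) = -17*(-42/5) = 714/5 ≈ 142.80)
s = -297 (s = 1536 - 1833 = -297)
g = -10731/5 (g = -2289 + 714/5 = -10731/5 ≈ -2146.2)
s + g = -297 - 10731/5 = -12216/5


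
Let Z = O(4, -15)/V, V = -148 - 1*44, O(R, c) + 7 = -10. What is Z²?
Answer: 289/36864 ≈ 0.0078396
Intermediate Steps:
O(R, c) = -17 (O(R, c) = -7 - 10 = -17)
V = -192 (V = -148 - 44 = -192)
Z = 17/192 (Z = -17/(-192) = -17*(-1/192) = 17/192 ≈ 0.088542)
Z² = (17/192)² = 289/36864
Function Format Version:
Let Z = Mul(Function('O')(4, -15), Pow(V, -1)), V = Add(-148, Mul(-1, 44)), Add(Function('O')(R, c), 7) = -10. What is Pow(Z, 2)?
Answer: Rational(289, 36864) ≈ 0.0078396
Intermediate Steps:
Function('O')(R, c) = -17 (Function('O')(R, c) = Add(-7, -10) = -17)
V = -192 (V = Add(-148, -44) = -192)
Z = Rational(17, 192) (Z = Mul(-17, Pow(-192, -1)) = Mul(-17, Rational(-1, 192)) = Rational(17, 192) ≈ 0.088542)
Pow(Z, 2) = Pow(Rational(17, 192), 2) = Rational(289, 36864)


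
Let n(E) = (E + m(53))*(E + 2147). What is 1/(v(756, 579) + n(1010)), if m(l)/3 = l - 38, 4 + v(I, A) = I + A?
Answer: 1/3331966 ≈ 3.0012e-7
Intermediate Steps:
v(I, A) = -4 + A + I (v(I, A) = -4 + (I + A) = -4 + (A + I) = -4 + A + I)
m(l) = -114 + 3*l (m(l) = 3*(l - 38) = 3*(-38 + l) = -114 + 3*l)
n(E) = (45 + E)*(2147 + E) (n(E) = (E + (-114 + 3*53))*(E + 2147) = (E + (-114 + 159))*(2147 + E) = (E + 45)*(2147 + E) = (45 + E)*(2147 + E))
1/(v(756, 579) + n(1010)) = 1/((-4 + 579 + 756) + (96615 + 1010² + 2192*1010)) = 1/(1331 + (96615 + 1020100 + 2213920)) = 1/(1331 + 3330635) = 1/3331966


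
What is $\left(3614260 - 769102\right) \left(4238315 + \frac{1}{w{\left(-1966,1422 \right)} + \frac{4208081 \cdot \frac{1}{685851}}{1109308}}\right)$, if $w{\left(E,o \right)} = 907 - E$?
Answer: $\frac{26358286141935413272029006114}{2185835867391365} \approx 1.2059 \cdot 10^{13}$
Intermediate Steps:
$\left(3614260 - 769102\right) \left(4238315 + \frac{1}{w{\left(-1966,1422 \right)} + \frac{4208081 \cdot \frac{1}{685851}}{1109308}}\right) = \left(3614260 - 769102\right) \left(4238315 + \frac{1}{\left(907 - -1966\right) + \frac{4208081 \cdot \frac{1}{685851}}{1109308}}\right) = 2845158 \left(4238315 + \frac{1}{\left(907 + 1966\right) + 4208081 \cdot \frac{1}{685851} \cdot \frac{1}{1109308}}\right) = 2845158 \left(4238315 + \frac{1}{2873 + \frac{4208081}{685851} \cdot \frac{1}{1109308}}\right) = 2845158 \left(4238315 + \frac{1}{2873 + \frac{4208081}{760820001108}}\right) = 2845158 \left(4238315 + \frac{1}{\frac{2185835867391365}{760820001108}}\right) = 2845158 \left(4238315 + \frac{760820001108}{2185835867391365}\right) = 2845158 \cdot \frac{9264260945063653151083}{2185835867391365} = \frac{26358286141935413272029006114}{2185835867391365}$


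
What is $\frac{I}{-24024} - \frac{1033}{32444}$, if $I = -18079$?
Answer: $\frac{140434571}{194858664} \approx 0.7207$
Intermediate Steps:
$\frac{I}{-24024} - \frac{1033}{32444} = - \frac{18079}{-24024} - \frac{1033}{32444} = \left(-18079\right) \left(- \frac{1}{24024}\right) - \frac{1033}{32444} = \frac{18079}{24024} - \frac{1033}{32444} = \frac{140434571}{194858664}$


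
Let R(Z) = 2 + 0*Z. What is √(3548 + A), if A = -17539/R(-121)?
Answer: 59*I*√6/2 ≈ 72.26*I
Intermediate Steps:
R(Z) = 2 (R(Z) = 2 + 0 = 2)
A = -17539/2 ≈ -8769.5
√(3548 + A) = √(3548 - 17539/2) = √(-10443/2) = 59*I*√6/2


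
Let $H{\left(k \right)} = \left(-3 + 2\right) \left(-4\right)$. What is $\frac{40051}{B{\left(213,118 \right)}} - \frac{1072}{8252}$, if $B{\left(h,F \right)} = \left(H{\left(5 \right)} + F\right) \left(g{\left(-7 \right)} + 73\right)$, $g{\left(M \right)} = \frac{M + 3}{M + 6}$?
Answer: $\frac{7282511}{1761802} \approx 4.1336$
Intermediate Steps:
$H{\left(k \right)} = 4$ ($H{\left(k \right)} = \left(-1\right) \left(-4\right) = 4$)
$g{\left(M \right)} = \frac{3 + M}{6 + M}$
$B{\left(h,F \right)} = 308 + 77 F$ ($B{\left(h,F \right)} = \left(4 + F\right) \left(\frac{3 - 7}{6 - 7} + 73\right) = \left(4 + F\right) \left(\frac{1}{-1} \left(-4\right) + 73\right) = \left(4 + F\right) \left(\left(-1\right) \left(-4\right) + 73\right) = \left(4 + F\right) \left(4 + 73\right) = \left(4 + F\right) 77 = 308 + 77 F$)
$\frac{40051}{B{\left(213,118 \right)}} - \frac{1072}{8252} = \frac{40051}{308 + 77 \cdot 118} - \frac{1072}{8252} = \frac{40051}{308 + 9086} - \frac{268}{2063} = \frac{40051}{9394} - \frac{268}{2063} = 40051 \cdot \frac{1}{9394} - \frac{268}{2063} = \frac{3641}{854} - \frac{268}{2063} = \frac{7282511}{1761802}$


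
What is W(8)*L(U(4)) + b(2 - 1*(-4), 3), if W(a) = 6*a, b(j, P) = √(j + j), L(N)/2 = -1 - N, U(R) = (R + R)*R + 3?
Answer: -3456 + 2*√3 ≈ -3452.5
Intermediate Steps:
U(R) = 3 + 2*R² (U(R) = (2*R)*R + 3 = 2*R² + 3 = 3 + 2*R²)
L(N) = -2 - 2*N (L(N) = 2*(-1 - N) = -2 - 2*N)
b(j, P) = √2*√j (b(j, P) = √(2*j) = √2*√j)
W(8)*L(U(4)) + b(2 - 1*(-4), 3) = (6*8)*(-2 - 2*(3 + 2*4²)) + √2*√(2 - 1*(-4)) = 48*(-2 - 2*(3 + 2*16)) + √2*√(2 + 4) = 48*(-2 - 2*(3 + 32)) + √2*√6 = 48*(-2 - 2*35) + 2*√3 = 48*(-2 - 70) + 2*√3 = 48*(-72) + 2*√3 = -3456 + 2*√3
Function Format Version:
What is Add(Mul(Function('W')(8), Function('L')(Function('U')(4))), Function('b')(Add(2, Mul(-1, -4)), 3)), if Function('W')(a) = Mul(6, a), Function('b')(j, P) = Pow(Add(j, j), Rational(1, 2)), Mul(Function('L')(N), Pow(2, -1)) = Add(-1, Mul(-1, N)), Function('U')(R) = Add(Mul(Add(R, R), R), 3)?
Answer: Add(-3456, Mul(2, Pow(3, Rational(1, 2)))) ≈ -3452.5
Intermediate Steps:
Function('U')(R) = Add(3, Mul(2, Pow(R, 2))) (Function('U')(R) = Add(Mul(Mul(2, R), R), 3) = Add(Mul(2, Pow(R, 2)), 3) = Add(3, Mul(2, Pow(R, 2))))
Function('L')(N) = Add(-2, Mul(-2, N)) (Function('L')(N) = Mul(2, Add(-1, Mul(-1, N))) = Add(-2, Mul(-2, N)))
Function('b')(j, P) = Mul(Pow(2, Rational(1, 2)), Pow(j, Rational(1, 2))) (Function('b')(j, P) = Pow(Mul(2, j), Rational(1, 2)) = Mul(Pow(2, Rational(1, 2)), Pow(j, Rational(1, 2))))
Add(Mul(Function('W')(8), Function('L')(Function('U')(4))), Function('b')(Add(2, Mul(-1, -4)), 3)) = Add(Mul(Mul(6, 8), Add(-2, Mul(-2, Add(3, Mul(2, Pow(4, 2)))))), Mul(Pow(2, Rational(1, 2)), Pow(Add(2, Mul(-1, -4)), Rational(1, 2)))) = Add(Mul(48, Add(-2, Mul(-2, Add(3, Mul(2, 16))))), Mul(Pow(2, Rational(1, 2)), Pow(Add(2, 4), Rational(1, 2)))) = Add(Mul(48, Add(-2, Mul(-2, Add(3, 32)))), Mul(Pow(2, Rational(1, 2)), Pow(6, Rational(1, 2)))) = Add(Mul(48, Add(-2, Mul(-2, 35))), Mul(2, Pow(3, Rational(1, 2)))) = Add(Mul(48, Add(-2, -70)), Mul(2, Pow(3, Rational(1, 2)))) = Add(Mul(48, -72), Mul(2, Pow(3, Rational(1, 2)))) = Add(-3456, Mul(2, Pow(3, Rational(1, 2))))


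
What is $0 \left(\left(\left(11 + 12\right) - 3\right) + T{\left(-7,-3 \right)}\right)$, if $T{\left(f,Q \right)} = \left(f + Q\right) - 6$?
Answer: $0$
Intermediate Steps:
$T{\left(f,Q \right)} = -6 + Q + f$ ($T{\left(f,Q \right)} = \left(Q + f\right) - 6 = -6 + Q + f$)
$0 \left(\left(\left(11 + 12\right) - 3\right) + T{\left(-7,-3 \right)}\right) = 0 \left(\left(\left(11 + 12\right) - 3\right) - 16\right) = 0 \left(\left(23 - 3\right) - 16\right) = 0 \left(20 - 16\right) = 0 \cdot 4 = 0$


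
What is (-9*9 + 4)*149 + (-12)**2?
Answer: -11329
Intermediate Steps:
(-9*9 + 4)*149 + (-12)**2 = (-81 + 4)*149 + 144 = -77*149 + 144 = -11473 + 144 = -11329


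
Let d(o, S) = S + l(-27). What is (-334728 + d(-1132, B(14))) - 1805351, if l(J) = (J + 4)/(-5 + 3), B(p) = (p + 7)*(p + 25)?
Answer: -4278497/2 ≈ -2.1392e+6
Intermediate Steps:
B(p) = (7 + p)*(25 + p)
l(J) = -2 - J/2 (l(J) = (4 + J)/(-2) = (4 + J)*(-1/2) = -2 - J/2)
d(o, S) = 23/2 + S (d(o, S) = S + (-2 - 1/2*(-27)) = S + (-2 + 27/2) = S + 23/2 = 23/2 + S)
(-334728 + d(-1132, B(14))) - 1805351 = (-334728 + (23/2 + (175 + 14**2 + 32*14))) - 1805351 = (-334728 + (23/2 + (175 + 196 + 448))) - 1805351 = (-334728 + (23/2 + 819)) - 1805351 = (-334728 + 1661/2) - 1805351 = -667795/2 - 1805351 = -4278497/2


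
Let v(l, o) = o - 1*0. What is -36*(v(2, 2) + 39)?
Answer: -1476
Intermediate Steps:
v(l, o) = o (v(l, o) = o + 0 = o)
-36*(v(2, 2) + 39) = -36*(2 + 39) = -36*41 = -1476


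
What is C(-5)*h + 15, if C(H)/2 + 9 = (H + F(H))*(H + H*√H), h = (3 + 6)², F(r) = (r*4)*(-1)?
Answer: -13593 - 12150*I*√5 ≈ -13593.0 - 27168.0*I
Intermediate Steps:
F(r) = -4*r (F(r) = (4*r)*(-1) = -4*r)
h = 81 (h = 9² = 81)
C(H) = -18 - 6*H*(H + H^(3/2)) (C(H) = -18 + 2*((H - 4*H)*(H + H*√H)) = -18 + 2*((-3*H)*(H + H^(3/2))) = -18 + 2*(-3*H*(H + H^(3/2))) = -18 - 6*H*(H + H^(3/2)))
C(-5)*h + 15 = (-18 - 6*(-5)² - 150*I*√5)*81 + 15 = (-18 - 6*25 - 150*I*√5)*81 + 15 = (-18 - 150 - 150*I*√5)*81 + 15 = (-168 - 150*I*√5)*81 + 15 = (-13608 - 12150*I*√5) + 15 = -13593 - 12150*I*√5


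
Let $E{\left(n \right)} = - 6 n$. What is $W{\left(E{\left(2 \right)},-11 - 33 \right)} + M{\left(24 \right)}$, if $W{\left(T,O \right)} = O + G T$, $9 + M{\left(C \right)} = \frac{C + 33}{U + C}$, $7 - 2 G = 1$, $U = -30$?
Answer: $- \frac{197}{2} \approx -98.5$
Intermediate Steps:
$G = 3$ ($G = \frac{7}{2} - \frac{1}{2} = 3$)
$M{\left(C \right)} = -9 + \frac{33 + C}{-30 + C}$ ($M{\left(C \right)} = -9 + \frac{C + 33}{-30 + C} = -9 + \frac{33 + C}{-30 + C}$)
$W{\left(T,O \right)} = O + 3 T$
$W{\left(E{\left(2 \right)},-11 - 33 \right)} + M{\left(24 \right)} = \left(\left(-11 - 33\right) + 3 \left(\left(-6\right) 2\right)\right) + \frac{303 - 192}{-30 + 24} = \left(-44 + 3 \left(-12\right)\right) + \frac{303 - 192}{-6} = \left(-44 - 36\right) - \frac{37}{2} = -80 - \frac{37}{2} = - \frac{197}{2}$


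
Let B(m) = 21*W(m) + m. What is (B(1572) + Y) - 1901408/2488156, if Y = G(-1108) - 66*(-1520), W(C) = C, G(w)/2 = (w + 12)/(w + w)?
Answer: 23244645910094/172304803 ≈ 1.3490e+5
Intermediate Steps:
G(w) = (12 + w)/w (G(w) = 2*((w + 12)/(w + w)) = 2*((12 + w)/((2*w))) = 2*((12 + w)*(1/(2*w))) = 2*((12 + w)/(2*w)) = (12 + w)/w)
B(m) = 22*m (B(m) = 21*m + m = 22*m)
Y = 27788914/277 (Y = (12 - 1108)/(-1108) - 66*(-1520) = -1/1108*(-1096) - 1*(-100320) = 274/277 + 100320 = 27788914/277 ≈ 1.0032e+5)
(B(1572) + Y) - 1901408/2488156 = (22*1572 + 27788914/277) - 1901408/2488156 = (34584 + 27788914/277) - 1901408*1/2488156 = 37368682/277 - 475352/622039 = 23244645910094/172304803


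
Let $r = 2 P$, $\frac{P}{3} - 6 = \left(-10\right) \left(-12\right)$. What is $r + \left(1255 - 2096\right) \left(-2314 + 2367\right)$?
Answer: $-43817$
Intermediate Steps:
$P = 378$ ($P = 18 + 3 \left(\left(-10\right) \left(-12\right)\right) = 18 + 3 \cdot 120 = 18 + 360 = 378$)
$r = 756$ ($r = 2 \cdot 378 = 756$)
$r + \left(1255 - 2096\right) \left(-2314 + 2367\right) = 756 + \left(1255 - 2096\right) \left(-2314 + 2367\right) = 756 - 44573 = -43817$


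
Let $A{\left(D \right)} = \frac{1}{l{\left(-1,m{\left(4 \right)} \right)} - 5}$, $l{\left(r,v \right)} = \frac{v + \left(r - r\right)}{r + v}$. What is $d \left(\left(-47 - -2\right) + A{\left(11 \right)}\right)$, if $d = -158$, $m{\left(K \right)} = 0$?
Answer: $\frac{35708}{5} \approx 7141.6$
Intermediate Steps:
$l{\left(r,v \right)} = \frac{v}{r + v}$ ($l{\left(r,v \right)} = \frac{v + 0}{r + v} = \frac{v}{r + v}$)
$A{\left(D \right)} = - \frac{1}{5}$ ($A{\left(D \right)} = \frac{1}{\frac{0}{-1 + 0} - 5} = \frac{1}{\frac{0}{-1} - 5} = \frac{1}{0 \left(-1\right) - 5} = \frac{1}{0 - 5} = \frac{1}{-5} = - \frac{1}{5}$)
$d \left(\left(-47 - -2\right) + A{\left(11 \right)}\right) = - 158 \left(\left(-47 - -2\right) - \frac{1}{5}\right) = - 158 \left(\left(-47 + 2\right) - \frac{1}{5}\right) = - 158 \left(-45 - \frac{1}{5}\right) = \left(-158\right) \left(- \frac{226}{5}\right) = \frac{35708}{5}$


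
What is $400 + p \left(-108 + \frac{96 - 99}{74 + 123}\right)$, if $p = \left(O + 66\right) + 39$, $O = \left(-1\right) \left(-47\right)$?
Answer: $- \frac{3155608}{197} \approx -16018.0$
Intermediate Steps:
$O = 47$
$p = 152$ ($p = \left(47 + 66\right) + 39 = 113 + 39 = 152$)
$400 + p \left(-108 + \frac{96 - 99}{74 + 123}\right) = 400 + 152 \left(-108 + \frac{96 - 99}{74 + 123}\right) = 400 + 152 \left(-108 + \frac{96 - 99}{197}\right) = 400 + 152 \left(-108 - \frac{3}{197}\right) = 400 + 152 \left(- \frac{21279}{197}\right) = 400 - \frac{3234408}{197} = - \frac{3155608}{197}$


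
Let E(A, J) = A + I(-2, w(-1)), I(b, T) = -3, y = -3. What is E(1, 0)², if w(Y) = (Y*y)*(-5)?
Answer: 4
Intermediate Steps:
w(Y) = 15*Y (w(Y) = (Y*(-3))*(-5) = -3*Y*(-5) = 15*Y)
E(A, J) = -3 + A (E(A, J) = A - 3 = -3 + A)
E(1, 0)² = (-3 + 1)² = (-2)² = 4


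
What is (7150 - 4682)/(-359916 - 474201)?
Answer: -2468/834117 ≈ -0.0029588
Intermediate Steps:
(7150 - 4682)/(-359916 - 474201) = 2468/(-834117) = 2468*(-1/834117) = -2468/834117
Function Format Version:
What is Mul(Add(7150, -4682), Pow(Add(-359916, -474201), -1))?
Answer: Rational(-2468, 834117) ≈ -0.0029588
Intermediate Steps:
Mul(Add(7150, -4682), Pow(Add(-359916, -474201), -1)) = Mul(2468, Pow(-834117, -1)) = Mul(2468, Rational(-1, 834117)) = Rational(-2468, 834117)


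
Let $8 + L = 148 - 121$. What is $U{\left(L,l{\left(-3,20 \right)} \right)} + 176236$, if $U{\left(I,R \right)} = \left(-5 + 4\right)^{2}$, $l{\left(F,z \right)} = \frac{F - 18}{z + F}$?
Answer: $176237$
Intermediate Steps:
$l{\left(F,z \right)} = \frac{-18 + F}{F + z}$
$L = 19$ ($L = -8 + \left(148 - 121\right) = -8 + 27 = 19$)
$U{\left(I,R \right)} = 1$ ($U{\left(I,R \right)} = \left(-1\right)^{2} = 1$)
$U{\left(L,l{\left(-3,20 \right)} \right)} + 176236 = 1 + 176236 = 176237$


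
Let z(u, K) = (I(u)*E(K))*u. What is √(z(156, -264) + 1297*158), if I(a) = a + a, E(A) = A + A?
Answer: I*√25493890 ≈ 5049.1*I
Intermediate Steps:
E(A) = 2*A
I(a) = 2*a
z(u, K) = 4*K*u² (z(u, K) = ((2*u)*(2*K))*u = (4*K*u)*u = 4*K*u²)
√(z(156, -264) + 1297*158) = √(4*(-264)*156² + 1297*158) = √(4*(-264)*24336 + 204926) = √(-25698816 + 204926) = √(-25493890) = I*√25493890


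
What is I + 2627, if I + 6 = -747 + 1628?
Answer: 3502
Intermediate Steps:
I = 875 (I = -6 + (-747 + 1628) = -6 + 881 = 875)
I + 2627 = 875 + 2627 = 3502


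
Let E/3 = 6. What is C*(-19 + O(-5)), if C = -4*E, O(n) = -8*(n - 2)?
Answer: -2664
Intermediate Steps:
O(n) = 16 - 8*n (O(n) = -8*(-2 + n) = 16 - 8*n)
E = 18 (E = 3*6 = 18)
C = -72 (C = -4*18 = -72)
C*(-19 + O(-5)) = -72*(-19 + (16 - 8*(-5))) = -72*(-19 + (16 + 40)) = -72*(-19 + 56) = -72*37 = -2664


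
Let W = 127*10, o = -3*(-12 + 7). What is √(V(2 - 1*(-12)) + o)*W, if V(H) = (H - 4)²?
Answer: 1270*√115 ≈ 13619.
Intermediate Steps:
V(H) = (-4 + H)²
o = 15 (o = -3*(-5) = 15)
W = 1270
√(V(2 - 1*(-12)) + o)*W = √((-4 + (2 - 1*(-12)))² + 15)*1270 = √((-4 + (2 + 12))² + 15)*1270 = √((-4 + 14)² + 15)*1270 = √(10² + 15)*1270 = √(100 + 15)*1270 = √115*1270 = 1270*√115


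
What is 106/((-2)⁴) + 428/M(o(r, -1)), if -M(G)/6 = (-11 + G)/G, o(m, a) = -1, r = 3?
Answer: 49/72 ≈ 0.68056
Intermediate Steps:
M(G) = -6*(-11 + G)/G
106/((-2)⁴) + 428/M(o(r, -1)) = 106/((-2)⁴) + 428/(-6 + 66/(-1)) = 106/16 + 428/(-6 + 66*(-1)) = 106*(1/16) + 428/(-6 - 66) = 53/8 + 428/(-72) = 53/8 + 428*(-1/72) = 53/8 - 107/18 = 49/72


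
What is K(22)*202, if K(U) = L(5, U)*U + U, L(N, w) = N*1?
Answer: 26664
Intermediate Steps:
L(N, w) = N
K(U) = 6*U (K(U) = 5*U + U = 6*U)
K(22)*202 = (6*22)*202 = 132*202 = 26664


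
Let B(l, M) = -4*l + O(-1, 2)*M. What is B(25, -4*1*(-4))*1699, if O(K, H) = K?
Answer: -197084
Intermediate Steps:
B(l, M) = -M - 4*l (B(l, M) = -4*l - M = -M - 4*l)
B(25, -4*1*(-4))*1699 = (-(-4*1)*(-4) - 4*25)*1699 = (-(-4)*(-4) - 100)*1699 = (-1*16 - 100)*1699 = (-16 - 100)*1699 = -116*1699 = -197084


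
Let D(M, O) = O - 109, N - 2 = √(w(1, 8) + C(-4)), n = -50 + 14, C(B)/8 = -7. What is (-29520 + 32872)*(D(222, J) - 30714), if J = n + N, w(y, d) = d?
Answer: -103432664 + 13408*I*√3 ≈ -1.0343e+8 + 23223.0*I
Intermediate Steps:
C(B) = -56 (C(B) = 8*(-7) = -56)
n = -36
N = 2 + 4*I*√3 (N = 2 + √(8 - 56) = 2 + √(-48) = 2 + 4*I*√3 ≈ 2.0 + 6.9282*I)
J = -34 + 4*I*√3 (J = -36 + (2 + 4*I*√3) = -34 + 4*I*√3 ≈ -34.0 + 6.9282*I)
D(M, O) = -109 + O
(-29520 + 32872)*(D(222, J) - 30714) = (-29520 + 32872)*((-109 + (-34 + 4*I*√3)) - 30714) = 3352*((-143 + 4*I*√3) - 30714) = 3352*(-30857 + 4*I*√3) = -103432664 + 13408*I*√3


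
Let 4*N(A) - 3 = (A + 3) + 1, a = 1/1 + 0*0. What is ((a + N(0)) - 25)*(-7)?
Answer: 623/4 ≈ 155.75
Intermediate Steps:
a = 1 (a = 1 + 0 = 1)
N(A) = 7/4 + A/4 (N(A) = ¾ + ((A + 3) + 1)/4 = ¾ + ((3 + A) + 1)/4 = ¾ + (4 + A)/4 = ¾ + (1 + A/4) = 7/4 + A/4)
((a + N(0)) - 25)*(-7) = ((1 + (7/4 + (¼)*0)) - 25)*(-7) = ((1 + (7/4 + 0)) - 25)*(-7) = ((1 + 7/4) - 25)*(-7) = (11/4 - 25)*(-7) = -89/4*(-7) = 623/4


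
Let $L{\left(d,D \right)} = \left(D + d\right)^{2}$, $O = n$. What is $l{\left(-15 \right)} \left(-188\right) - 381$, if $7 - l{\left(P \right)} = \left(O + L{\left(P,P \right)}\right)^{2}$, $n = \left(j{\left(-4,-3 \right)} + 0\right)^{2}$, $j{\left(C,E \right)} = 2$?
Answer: $153634911$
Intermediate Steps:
$n = 4$ ($n = \left(2 + 0\right)^{2} = 2^{2} = 4$)
$O = 4$
$l{\left(P \right)} = 7 - \left(4 + 4 P^{2}\right)^{2}$ ($l{\left(P \right)} = 7 - \left(4 + \left(P + P\right)^{2}\right)^{2} = 7 - \left(4 + \left(2 P\right)^{2}\right)^{2} = 7 - \left(4 + 4 P^{2}\right)^{2}$)
$l{\left(-15 \right)} \left(-188\right) - 381 = \left(7 - 16 \left(1 + \left(-15\right)^{2}\right)^{2}\right) \left(-188\right) - 381 = \left(7 - 16 \left(1 + 225\right)^{2}\right) \left(-188\right) - 381 = \left(7 - 16 \cdot 226^{2}\right) \left(-188\right) - 381 = \left(7 - 817216\right) \left(-188\right) - 381 = \left(-817209\right) \left(-188\right) - 381 = 153635292 - 381 = 153634911$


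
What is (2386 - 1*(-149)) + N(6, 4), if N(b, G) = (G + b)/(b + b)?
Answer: 15215/6 ≈ 2535.8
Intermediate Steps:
N(b, G) = (G + b)/(2*b) (N(b, G) = (G + b)/((2*b)) = (G + b)*(1/(2*b)) = (G + b)/(2*b))
(2386 - 1*(-149)) + N(6, 4) = (2386 - 1*(-149)) + (½)*(4 + 6)/6 = (2386 + 149) + (½)*(⅙)*10 = 2535 + ⅚ = 15215/6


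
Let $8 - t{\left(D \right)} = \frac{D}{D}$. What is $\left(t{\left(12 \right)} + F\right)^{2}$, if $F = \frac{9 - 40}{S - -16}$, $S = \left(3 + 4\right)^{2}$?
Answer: $\frac{179776}{4225} \approx 42.551$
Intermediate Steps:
$t{\left(D \right)} = 7$ ($t{\left(D \right)} = 8 - \frac{D}{D} = 8 - 1 = 7$)
$S = 49$ ($S = 7^{2} = 49$)
$F = - \frac{31}{65}$ ($F = \frac{9 - 40}{49 - -16} = - \frac{31}{49 + 16} = - \frac{31}{65} \approx -0.47692$)
$\left(t{\left(12 \right)} + F\right)^{2} = \left(7 - \frac{31}{65}\right)^{2} = \left(\frac{424}{65}\right)^{2} = \frac{179776}{4225}$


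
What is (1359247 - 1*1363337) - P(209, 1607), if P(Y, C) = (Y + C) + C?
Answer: -7513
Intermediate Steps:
P(Y, C) = Y + 2*C (P(Y, C) = (C + Y) + C = Y + 2*C)
(1359247 - 1*1363337) - P(209, 1607) = (1359247 - 1*1363337) - (209 + 2*1607) = (1359247 - 1363337) - (209 + 3214) = -4090 - 1*3423 = -4090 - 3423 = -7513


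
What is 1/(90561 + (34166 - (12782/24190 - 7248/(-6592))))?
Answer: 4983140/621523990653 ≈ 8.0176e-6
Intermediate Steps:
1/(90561 + (34166 - (12782/24190 - 7248/(-6592)))) = 1/(90561 + (34166 - (12782*(1/24190) - 7248*(-1/6592)))) = 1/(90561 + (34166 - (6391/12095 + 453/412))) = 1/(90561 + (34166 - 1*8112127/4983140)) = 1/(90561 + (34166 - 8112127/4983140)) = 1/(90561 + 170245849113/4983140) = 1/(621523990653/4983140) = 4983140/621523990653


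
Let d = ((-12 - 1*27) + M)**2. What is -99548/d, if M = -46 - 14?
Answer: -99548/9801 ≈ -10.157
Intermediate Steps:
M = -60
d = 9801 (d = ((-12 - 1*27) - 60)**2 = ((-12 - 27) - 60)**2 = (-39 - 60)**2 = (-99)**2 = 9801)
-99548/d = -99548/9801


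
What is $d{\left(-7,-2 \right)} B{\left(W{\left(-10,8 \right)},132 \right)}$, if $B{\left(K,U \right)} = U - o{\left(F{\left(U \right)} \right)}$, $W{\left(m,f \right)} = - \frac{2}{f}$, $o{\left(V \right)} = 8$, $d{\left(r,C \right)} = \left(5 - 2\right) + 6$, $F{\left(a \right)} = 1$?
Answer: $1116$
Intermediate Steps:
$d{\left(r,C \right)} = 9$ ($d{\left(r,C \right)} = 3 + 6 = 9$)
$B{\left(K,U \right)} = -8 + U$ ($B{\left(K,U \right)} = U - 8 = -8 + U$)
$d{\left(-7,-2 \right)} B{\left(W{\left(-10,8 \right)},132 \right)} = 9 \left(-8 + 132\right) = 9 \cdot 124 = 1116$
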